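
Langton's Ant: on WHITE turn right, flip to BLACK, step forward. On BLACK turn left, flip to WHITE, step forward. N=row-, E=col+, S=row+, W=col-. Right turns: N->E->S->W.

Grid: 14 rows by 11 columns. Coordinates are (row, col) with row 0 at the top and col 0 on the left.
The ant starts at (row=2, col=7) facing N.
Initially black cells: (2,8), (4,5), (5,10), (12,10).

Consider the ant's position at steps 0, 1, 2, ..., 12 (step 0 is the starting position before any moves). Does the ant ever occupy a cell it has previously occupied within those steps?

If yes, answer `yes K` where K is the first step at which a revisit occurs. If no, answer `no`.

Step 1: on WHITE (2,7): turn R to E, flip to black, move to (2,8). |black|=5 — new cell
Step 2: on BLACK (2,8): turn L to N, flip to white, move to (1,8). |black|=4 — new cell
Step 3: on WHITE (1,8): turn R to E, flip to black, move to (1,9). |black|=5 — new cell
Step 4: on WHITE (1,9): turn R to S, flip to black, move to (2,9). |black|=6 — new cell
Step 5: on WHITE (2,9): turn R to W, flip to black, move to (2,8). |black|=7 — REVISIT

Answer: yes 5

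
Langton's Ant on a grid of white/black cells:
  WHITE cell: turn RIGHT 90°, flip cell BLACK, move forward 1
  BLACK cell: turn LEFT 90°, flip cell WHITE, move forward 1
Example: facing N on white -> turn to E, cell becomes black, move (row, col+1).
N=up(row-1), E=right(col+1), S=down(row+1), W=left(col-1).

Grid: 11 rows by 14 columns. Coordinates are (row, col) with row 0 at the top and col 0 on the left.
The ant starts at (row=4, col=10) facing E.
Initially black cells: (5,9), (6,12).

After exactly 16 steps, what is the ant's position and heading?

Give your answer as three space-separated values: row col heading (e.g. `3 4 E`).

Step 1: on WHITE (4,10): turn R to S, flip to black, move to (5,10). |black|=3
Step 2: on WHITE (5,10): turn R to W, flip to black, move to (5,9). |black|=4
Step 3: on BLACK (5,9): turn L to S, flip to white, move to (6,9). |black|=3
Step 4: on WHITE (6,9): turn R to W, flip to black, move to (6,8). |black|=4
Step 5: on WHITE (6,8): turn R to N, flip to black, move to (5,8). |black|=5
Step 6: on WHITE (5,8): turn R to E, flip to black, move to (5,9). |black|=6
Step 7: on WHITE (5,9): turn R to S, flip to black, move to (6,9). |black|=7
Step 8: on BLACK (6,9): turn L to E, flip to white, move to (6,10). |black|=6
Step 9: on WHITE (6,10): turn R to S, flip to black, move to (7,10). |black|=7
Step 10: on WHITE (7,10): turn R to W, flip to black, move to (7,9). |black|=8
Step 11: on WHITE (7,9): turn R to N, flip to black, move to (6,9). |black|=9
Step 12: on WHITE (6,9): turn R to E, flip to black, move to (6,10). |black|=10
Step 13: on BLACK (6,10): turn L to N, flip to white, move to (5,10). |black|=9
Step 14: on BLACK (5,10): turn L to W, flip to white, move to (5,9). |black|=8
Step 15: on BLACK (5,9): turn L to S, flip to white, move to (6,9). |black|=7
Step 16: on BLACK (6,9): turn L to E, flip to white, move to (6,10). |black|=6

Answer: 6 10 E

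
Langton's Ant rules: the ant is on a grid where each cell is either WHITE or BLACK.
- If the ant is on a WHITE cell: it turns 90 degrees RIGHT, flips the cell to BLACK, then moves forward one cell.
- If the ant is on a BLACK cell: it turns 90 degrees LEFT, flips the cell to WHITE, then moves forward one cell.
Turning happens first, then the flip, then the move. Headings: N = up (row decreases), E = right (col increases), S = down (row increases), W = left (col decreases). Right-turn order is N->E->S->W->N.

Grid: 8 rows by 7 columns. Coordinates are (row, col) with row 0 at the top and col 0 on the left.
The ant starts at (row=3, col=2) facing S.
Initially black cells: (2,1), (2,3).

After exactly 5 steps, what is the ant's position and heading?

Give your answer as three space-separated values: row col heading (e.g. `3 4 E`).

Step 1: on WHITE (3,2): turn R to W, flip to black, move to (3,1). |black|=3
Step 2: on WHITE (3,1): turn R to N, flip to black, move to (2,1). |black|=4
Step 3: on BLACK (2,1): turn L to W, flip to white, move to (2,0). |black|=3
Step 4: on WHITE (2,0): turn R to N, flip to black, move to (1,0). |black|=4
Step 5: on WHITE (1,0): turn R to E, flip to black, move to (1,1). |black|=5

Answer: 1 1 E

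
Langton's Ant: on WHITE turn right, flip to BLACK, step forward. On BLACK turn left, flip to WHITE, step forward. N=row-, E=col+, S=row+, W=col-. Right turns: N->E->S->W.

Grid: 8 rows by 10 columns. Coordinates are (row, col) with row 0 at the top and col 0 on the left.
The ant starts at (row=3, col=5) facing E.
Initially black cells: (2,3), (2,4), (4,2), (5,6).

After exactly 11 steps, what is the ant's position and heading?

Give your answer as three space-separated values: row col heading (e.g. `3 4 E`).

Step 1: on WHITE (3,5): turn R to S, flip to black, move to (4,5). |black|=5
Step 2: on WHITE (4,5): turn R to W, flip to black, move to (4,4). |black|=6
Step 3: on WHITE (4,4): turn R to N, flip to black, move to (3,4). |black|=7
Step 4: on WHITE (3,4): turn R to E, flip to black, move to (3,5). |black|=8
Step 5: on BLACK (3,5): turn L to N, flip to white, move to (2,5). |black|=7
Step 6: on WHITE (2,5): turn R to E, flip to black, move to (2,6). |black|=8
Step 7: on WHITE (2,6): turn R to S, flip to black, move to (3,6). |black|=9
Step 8: on WHITE (3,6): turn R to W, flip to black, move to (3,5). |black|=10
Step 9: on WHITE (3,5): turn R to N, flip to black, move to (2,5). |black|=11
Step 10: on BLACK (2,5): turn L to W, flip to white, move to (2,4). |black|=10
Step 11: on BLACK (2,4): turn L to S, flip to white, move to (3,4). |black|=9

Answer: 3 4 S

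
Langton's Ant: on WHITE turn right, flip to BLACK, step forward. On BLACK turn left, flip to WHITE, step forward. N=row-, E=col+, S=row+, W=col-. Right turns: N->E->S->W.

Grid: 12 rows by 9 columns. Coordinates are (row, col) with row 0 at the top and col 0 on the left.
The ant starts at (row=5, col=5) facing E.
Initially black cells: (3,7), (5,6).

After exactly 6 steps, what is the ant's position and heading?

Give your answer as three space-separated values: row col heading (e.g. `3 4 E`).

Step 1: on WHITE (5,5): turn R to S, flip to black, move to (6,5). |black|=3
Step 2: on WHITE (6,5): turn R to W, flip to black, move to (6,4). |black|=4
Step 3: on WHITE (6,4): turn R to N, flip to black, move to (5,4). |black|=5
Step 4: on WHITE (5,4): turn R to E, flip to black, move to (5,5). |black|=6
Step 5: on BLACK (5,5): turn L to N, flip to white, move to (4,5). |black|=5
Step 6: on WHITE (4,5): turn R to E, flip to black, move to (4,6). |black|=6

Answer: 4 6 E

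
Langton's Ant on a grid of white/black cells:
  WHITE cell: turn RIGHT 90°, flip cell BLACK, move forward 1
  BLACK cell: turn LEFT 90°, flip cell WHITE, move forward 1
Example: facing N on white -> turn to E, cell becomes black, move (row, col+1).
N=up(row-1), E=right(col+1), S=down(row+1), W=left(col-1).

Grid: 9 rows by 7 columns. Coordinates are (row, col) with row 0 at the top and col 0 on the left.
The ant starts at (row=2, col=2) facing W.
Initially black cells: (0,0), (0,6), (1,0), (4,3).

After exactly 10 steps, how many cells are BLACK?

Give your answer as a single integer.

Step 1: on WHITE (2,2): turn R to N, flip to black, move to (1,2). |black|=5
Step 2: on WHITE (1,2): turn R to E, flip to black, move to (1,3). |black|=6
Step 3: on WHITE (1,3): turn R to S, flip to black, move to (2,3). |black|=7
Step 4: on WHITE (2,3): turn R to W, flip to black, move to (2,2). |black|=8
Step 5: on BLACK (2,2): turn L to S, flip to white, move to (3,2). |black|=7
Step 6: on WHITE (3,2): turn R to W, flip to black, move to (3,1). |black|=8
Step 7: on WHITE (3,1): turn R to N, flip to black, move to (2,1). |black|=9
Step 8: on WHITE (2,1): turn R to E, flip to black, move to (2,2). |black|=10
Step 9: on WHITE (2,2): turn R to S, flip to black, move to (3,2). |black|=11
Step 10: on BLACK (3,2): turn L to E, flip to white, move to (3,3). |black|=10

Answer: 10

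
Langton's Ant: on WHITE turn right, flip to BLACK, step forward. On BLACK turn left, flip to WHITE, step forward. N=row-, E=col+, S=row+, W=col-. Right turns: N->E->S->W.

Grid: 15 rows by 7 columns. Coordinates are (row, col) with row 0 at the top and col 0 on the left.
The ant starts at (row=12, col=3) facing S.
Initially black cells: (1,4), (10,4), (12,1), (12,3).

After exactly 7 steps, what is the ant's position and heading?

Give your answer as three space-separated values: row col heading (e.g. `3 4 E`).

Answer: 11 5 E

Derivation:
Step 1: on BLACK (12,3): turn L to E, flip to white, move to (12,4). |black|=3
Step 2: on WHITE (12,4): turn R to S, flip to black, move to (13,4). |black|=4
Step 3: on WHITE (13,4): turn R to W, flip to black, move to (13,3). |black|=5
Step 4: on WHITE (13,3): turn R to N, flip to black, move to (12,3). |black|=6
Step 5: on WHITE (12,3): turn R to E, flip to black, move to (12,4). |black|=7
Step 6: on BLACK (12,4): turn L to N, flip to white, move to (11,4). |black|=6
Step 7: on WHITE (11,4): turn R to E, flip to black, move to (11,5). |black|=7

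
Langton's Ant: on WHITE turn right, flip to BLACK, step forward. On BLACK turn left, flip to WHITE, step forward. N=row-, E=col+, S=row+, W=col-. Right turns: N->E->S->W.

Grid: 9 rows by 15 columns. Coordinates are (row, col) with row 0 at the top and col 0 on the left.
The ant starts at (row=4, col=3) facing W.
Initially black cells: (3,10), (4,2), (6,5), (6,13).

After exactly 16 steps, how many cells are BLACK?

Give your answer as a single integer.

Answer: 14

Derivation:
Step 1: on WHITE (4,3): turn R to N, flip to black, move to (3,3). |black|=5
Step 2: on WHITE (3,3): turn R to E, flip to black, move to (3,4). |black|=6
Step 3: on WHITE (3,4): turn R to S, flip to black, move to (4,4). |black|=7
Step 4: on WHITE (4,4): turn R to W, flip to black, move to (4,3). |black|=8
Step 5: on BLACK (4,3): turn L to S, flip to white, move to (5,3). |black|=7
Step 6: on WHITE (5,3): turn R to W, flip to black, move to (5,2). |black|=8
Step 7: on WHITE (5,2): turn R to N, flip to black, move to (4,2). |black|=9
Step 8: on BLACK (4,2): turn L to W, flip to white, move to (4,1). |black|=8
Step 9: on WHITE (4,1): turn R to N, flip to black, move to (3,1). |black|=9
Step 10: on WHITE (3,1): turn R to E, flip to black, move to (3,2). |black|=10
Step 11: on WHITE (3,2): turn R to S, flip to black, move to (4,2). |black|=11
Step 12: on WHITE (4,2): turn R to W, flip to black, move to (4,1). |black|=12
Step 13: on BLACK (4,1): turn L to S, flip to white, move to (5,1). |black|=11
Step 14: on WHITE (5,1): turn R to W, flip to black, move to (5,0). |black|=12
Step 15: on WHITE (5,0): turn R to N, flip to black, move to (4,0). |black|=13
Step 16: on WHITE (4,0): turn R to E, flip to black, move to (4,1). |black|=14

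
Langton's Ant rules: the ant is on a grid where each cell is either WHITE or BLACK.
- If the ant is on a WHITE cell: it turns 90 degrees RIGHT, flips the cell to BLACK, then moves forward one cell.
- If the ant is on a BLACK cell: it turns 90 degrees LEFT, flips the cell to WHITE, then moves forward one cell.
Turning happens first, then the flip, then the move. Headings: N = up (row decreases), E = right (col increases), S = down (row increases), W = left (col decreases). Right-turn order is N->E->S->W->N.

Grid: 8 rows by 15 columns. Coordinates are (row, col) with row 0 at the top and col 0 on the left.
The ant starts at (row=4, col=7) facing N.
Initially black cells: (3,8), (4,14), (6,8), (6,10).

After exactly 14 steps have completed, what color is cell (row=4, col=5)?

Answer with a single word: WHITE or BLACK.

Answer: BLACK

Derivation:
Step 1: on WHITE (4,7): turn R to E, flip to black, move to (4,8). |black|=5
Step 2: on WHITE (4,8): turn R to S, flip to black, move to (5,8). |black|=6
Step 3: on WHITE (5,8): turn R to W, flip to black, move to (5,7). |black|=7
Step 4: on WHITE (5,7): turn R to N, flip to black, move to (4,7). |black|=8
Step 5: on BLACK (4,7): turn L to W, flip to white, move to (4,6). |black|=7
Step 6: on WHITE (4,6): turn R to N, flip to black, move to (3,6). |black|=8
Step 7: on WHITE (3,6): turn R to E, flip to black, move to (3,7). |black|=9
Step 8: on WHITE (3,7): turn R to S, flip to black, move to (4,7). |black|=10
Step 9: on WHITE (4,7): turn R to W, flip to black, move to (4,6). |black|=11
Step 10: on BLACK (4,6): turn L to S, flip to white, move to (5,6). |black|=10
Step 11: on WHITE (5,6): turn R to W, flip to black, move to (5,5). |black|=11
Step 12: on WHITE (5,5): turn R to N, flip to black, move to (4,5). |black|=12
Step 13: on WHITE (4,5): turn R to E, flip to black, move to (4,6). |black|=13
Step 14: on WHITE (4,6): turn R to S, flip to black, move to (5,6). |black|=14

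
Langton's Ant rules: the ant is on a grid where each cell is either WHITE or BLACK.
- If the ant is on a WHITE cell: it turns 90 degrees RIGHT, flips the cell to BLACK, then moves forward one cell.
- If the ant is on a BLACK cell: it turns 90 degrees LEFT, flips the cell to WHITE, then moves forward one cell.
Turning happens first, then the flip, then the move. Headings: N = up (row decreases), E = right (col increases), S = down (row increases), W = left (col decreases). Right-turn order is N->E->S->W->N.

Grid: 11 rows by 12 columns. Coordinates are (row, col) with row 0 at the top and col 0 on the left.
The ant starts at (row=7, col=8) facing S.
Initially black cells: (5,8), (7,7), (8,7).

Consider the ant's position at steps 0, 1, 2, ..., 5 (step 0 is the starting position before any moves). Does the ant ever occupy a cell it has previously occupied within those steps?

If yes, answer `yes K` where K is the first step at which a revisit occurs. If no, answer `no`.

Answer: no

Derivation:
Step 1: on WHITE (7,8): turn R to W, flip to black, move to (7,7). |black|=4 — new cell
Step 2: on BLACK (7,7): turn L to S, flip to white, move to (8,7). |black|=3 — new cell
Step 3: on BLACK (8,7): turn L to E, flip to white, move to (8,8). |black|=2 — new cell
Step 4: on WHITE (8,8): turn R to S, flip to black, move to (9,8). |black|=3 — new cell
Step 5: on WHITE (9,8): turn R to W, flip to black, move to (9,7). |black|=4 — new cell
No revisit within 5 steps.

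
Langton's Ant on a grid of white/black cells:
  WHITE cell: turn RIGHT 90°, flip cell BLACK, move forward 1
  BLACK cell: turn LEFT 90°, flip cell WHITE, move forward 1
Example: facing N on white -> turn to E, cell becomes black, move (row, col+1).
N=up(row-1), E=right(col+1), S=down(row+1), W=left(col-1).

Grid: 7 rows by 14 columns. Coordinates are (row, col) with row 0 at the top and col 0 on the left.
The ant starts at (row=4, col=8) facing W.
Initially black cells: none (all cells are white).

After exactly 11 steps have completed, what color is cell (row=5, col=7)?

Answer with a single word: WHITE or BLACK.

Step 1: on WHITE (4,8): turn R to N, flip to black, move to (3,8). |black|=1
Step 2: on WHITE (3,8): turn R to E, flip to black, move to (3,9). |black|=2
Step 3: on WHITE (3,9): turn R to S, flip to black, move to (4,9). |black|=3
Step 4: on WHITE (4,9): turn R to W, flip to black, move to (4,8). |black|=4
Step 5: on BLACK (4,8): turn L to S, flip to white, move to (5,8). |black|=3
Step 6: on WHITE (5,8): turn R to W, flip to black, move to (5,7). |black|=4
Step 7: on WHITE (5,7): turn R to N, flip to black, move to (4,7). |black|=5
Step 8: on WHITE (4,7): turn R to E, flip to black, move to (4,8). |black|=6
Step 9: on WHITE (4,8): turn R to S, flip to black, move to (5,8). |black|=7
Step 10: on BLACK (5,8): turn L to E, flip to white, move to (5,9). |black|=6
Step 11: on WHITE (5,9): turn R to S, flip to black, move to (6,9). |black|=7

Answer: BLACK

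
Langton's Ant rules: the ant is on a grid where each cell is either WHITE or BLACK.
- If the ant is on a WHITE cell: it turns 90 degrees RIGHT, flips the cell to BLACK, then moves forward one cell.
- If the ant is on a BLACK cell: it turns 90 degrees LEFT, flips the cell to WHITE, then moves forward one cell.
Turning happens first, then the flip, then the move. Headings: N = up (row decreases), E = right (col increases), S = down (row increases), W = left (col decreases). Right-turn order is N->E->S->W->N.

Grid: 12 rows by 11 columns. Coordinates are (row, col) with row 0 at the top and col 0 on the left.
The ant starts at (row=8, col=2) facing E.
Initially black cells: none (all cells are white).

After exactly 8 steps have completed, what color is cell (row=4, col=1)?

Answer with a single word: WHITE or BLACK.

Step 1: on WHITE (8,2): turn R to S, flip to black, move to (9,2). |black|=1
Step 2: on WHITE (9,2): turn R to W, flip to black, move to (9,1). |black|=2
Step 3: on WHITE (9,1): turn R to N, flip to black, move to (8,1). |black|=3
Step 4: on WHITE (8,1): turn R to E, flip to black, move to (8,2). |black|=4
Step 5: on BLACK (8,2): turn L to N, flip to white, move to (7,2). |black|=3
Step 6: on WHITE (7,2): turn R to E, flip to black, move to (7,3). |black|=4
Step 7: on WHITE (7,3): turn R to S, flip to black, move to (8,3). |black|=5
Step 8: on WHITE (8,3): turn R to W, flip to black, move to (8,2). |black|=6

Answer: WHITE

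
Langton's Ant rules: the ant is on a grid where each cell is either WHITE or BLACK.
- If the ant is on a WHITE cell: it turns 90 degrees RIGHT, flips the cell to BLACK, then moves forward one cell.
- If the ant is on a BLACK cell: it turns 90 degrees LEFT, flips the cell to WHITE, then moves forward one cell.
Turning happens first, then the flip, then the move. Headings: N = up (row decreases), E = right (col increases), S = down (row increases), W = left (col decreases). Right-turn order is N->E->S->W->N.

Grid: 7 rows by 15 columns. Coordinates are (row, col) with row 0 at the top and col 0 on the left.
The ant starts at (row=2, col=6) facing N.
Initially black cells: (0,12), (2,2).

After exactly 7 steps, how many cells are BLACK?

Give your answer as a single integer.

Answer: 7

Derivation:
Step 1: on WHITE (2,6): turn R to E, flip to black, move to (2,7). |black|=3
Step 2: on WHITE (2,7): turn R to S, flip to black, move to (3,7). |black|=4
Step 3: on WHITE (3,7): turn R to W, flip to black, move to (3,6). |black|=5
Step 4: on WHITE (3,6): turn R to N, flip to black, move to (2,6). |black|=6
Step 5: on BLACK (2,6): turn L to W, flip to white, move to (2,5). |black|=5
Step 6: on WHITE (2,5): turn R to N, flip to black, move to (1,5). |black|=6
Step 7: on WHITE (1,5): turn R to E, flip to black, move to (1,6). |black|=7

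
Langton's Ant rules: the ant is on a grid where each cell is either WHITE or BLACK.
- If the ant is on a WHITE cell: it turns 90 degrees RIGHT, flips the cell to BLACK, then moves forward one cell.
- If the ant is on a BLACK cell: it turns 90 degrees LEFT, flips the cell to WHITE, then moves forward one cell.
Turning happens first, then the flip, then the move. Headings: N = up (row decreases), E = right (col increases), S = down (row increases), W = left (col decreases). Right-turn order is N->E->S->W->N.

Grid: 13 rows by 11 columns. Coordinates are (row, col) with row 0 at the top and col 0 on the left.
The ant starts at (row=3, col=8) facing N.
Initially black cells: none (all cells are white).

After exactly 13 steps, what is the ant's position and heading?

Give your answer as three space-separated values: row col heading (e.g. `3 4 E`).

Answer: 3 7 E

Derivation:
Step 1: on WHITE (3,8): turn R to E, flip to black, move to (3,9). |black|=1
Step 2: on WHITE (3,9): turn R to S, flip to black, move to (4,9). |black|=2
Step 3: on WHITE (4,9): turn R to W, flip to black, move to (4,8). |black|=3
Step 4: on WHITE (4,8): turn R to N, flip to black, move to (3,8). |black|=4
Step 5: on BLACK (3,8): turn L to W, flip to white, move to (3,7). |black|=3
Step 6: on WHITE (3,7): turn R to N, flip to black, move to (2,7). |black|=4
Step 7: on WHITE (2,7): turn R to E, flip to black, move to (2,8). |black|=5
Step 8: on WHITE (2,8): turn R to S, flip to black, move to (3,8). |black|=6
Step 9: on WHITE (3,8): turn R to W, flip to black, move to (3,7). |black|=7
Step 10: on BLACK (3,7): turn L to S, flip to white, move to (4,7). |black|=6
Step 11: on WHITE (4,7): turn R to W, flip to black, move to (4,6). |black|=7
Step 12: on WHITE (4,6): turn R to N, flip to black, move to (3,6). |black|=8
Step 13: on WHITE (3,6): turn R to E, flip to black, move to (3,7). |black|=9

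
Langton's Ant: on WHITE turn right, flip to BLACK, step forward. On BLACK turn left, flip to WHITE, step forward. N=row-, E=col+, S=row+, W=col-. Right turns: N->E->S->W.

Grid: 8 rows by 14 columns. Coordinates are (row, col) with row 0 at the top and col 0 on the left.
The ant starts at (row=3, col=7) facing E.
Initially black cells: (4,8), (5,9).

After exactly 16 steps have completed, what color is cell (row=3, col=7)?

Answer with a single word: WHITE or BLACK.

Answer: BLACK

Derivation:
Step 1: on WHITE (3,7): turn R to S, flip to black, move to (4,7). |black|=3
Step 2: on WHITE (4,7): turn R to W, flip to black, move to (4,6). |black|=4
Step 3: on WHITE (4,6): turn R to N, flip to black, move to (3,6). |black|=5
Step 4: on WHITE (3,6): turn R to E, flip to black, move to (3,7). |black|=6
Step 5: on BLACK (3,7): turn L to N, flip to white, move to (2,7). |black|=5
Step 6: on WHITE (2,7): turn R to E, flip to black, move to (2,8). |black|=6
Step 7: on WHITE (2,8): turn R to S, flip to black, move to (3,8). |black|=7
Step 8: on WHITE (3,8): turn R to W, flip to black, move to (3,7). |black|=8
Step 9: on WHITE (3,7): turn R to N, flip to black, move to (2,7). |black|=9
Step 10: on BLACK (2,7): turn L to W, flip to white, move to (2,6). |black|=8
Step 11: on WHITE (2,6): turn R to N, flip to black, move to (1,6). |black|=9
Step 12: on WHITE (1,6): turn R to E, flip to black, move to (1,7). |black|=10
Step 13: on WHITE (1,7): turn R to S, flip to black, move to (2,7). |black|=11
Step 14: on WHITE (2,7): turn R to W, flip to black, move to (2,6). |black|=12
Step 15: on BLACK (2,6): turn L to S, flip to white, move to (3,6). |black|=11
Step 16: on BLACK (3,6): turn L to E, flip to white, move to (3,7). |black|=10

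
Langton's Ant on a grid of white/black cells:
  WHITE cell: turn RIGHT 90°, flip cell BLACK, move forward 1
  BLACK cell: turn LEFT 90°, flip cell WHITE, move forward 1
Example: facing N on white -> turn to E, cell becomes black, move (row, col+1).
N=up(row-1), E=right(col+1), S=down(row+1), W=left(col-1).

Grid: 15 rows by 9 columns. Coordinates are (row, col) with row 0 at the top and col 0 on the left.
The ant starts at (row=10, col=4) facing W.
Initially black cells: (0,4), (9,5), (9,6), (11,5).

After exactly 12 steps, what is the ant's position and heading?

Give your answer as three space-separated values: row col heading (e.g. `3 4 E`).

Step 1: on WHITE (10,4): turn R to N, flip to black, move to (9,4). |black|=5
Step 2: on WHITE (9,4): turn R to E, flip to black, move to (9,5). |black|=6
Step 3: on BLACK (9,5): turn L to N, flip to white, move to (8,5). |black|=5
Step 4: on WHITE (8,5): turn R to E, flip to black, move to (8,6). |black|=6
Step 5: on WHITE (8,6): turn R to S, flip to black, move to (9,6). |black|=7
Step 6: on BLACK (9,6): turn L to E, flip to white, move to (9,7). |black|=6
Step 7: on WHITE (9,7): turn R to S, flip to black, move to (10,7). |black|=7
Step 8: on WHITE (10,7): turn R to W, flip to black, move to (10,6). |black|=8
Step 9: on WHITE (10,6): turn R to N, flip to black, move to (9,6). |black|=9
Step 10: on WHITE (9,6): turn R to E, flip to black, move to (9,7). |black|=10
Step 11: on BLACK (9,7): turn L to N, flip to white, move to (8,7). |black|=9
Step 12: on WHITE (8,7): turn R to E, flip to black, move to (8,8). |black|=10

Answer: 8 8 E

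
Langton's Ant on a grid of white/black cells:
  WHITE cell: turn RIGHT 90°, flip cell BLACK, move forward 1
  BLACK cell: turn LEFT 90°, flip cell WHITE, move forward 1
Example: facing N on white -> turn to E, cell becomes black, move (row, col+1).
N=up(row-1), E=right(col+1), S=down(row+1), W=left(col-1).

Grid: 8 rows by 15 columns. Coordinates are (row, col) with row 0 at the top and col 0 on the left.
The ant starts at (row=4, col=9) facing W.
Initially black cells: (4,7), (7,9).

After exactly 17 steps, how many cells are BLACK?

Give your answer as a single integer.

Answer: 9

Derivation:
Step 1: on WHITE (4,9): turn R to N, flip to black, move to (3,9). |black|=3
Step 2: on WHITE (3,9): turn R to E, flip to black, move to (3,10). |black|=4
Step 3: on WHITE (3,10): turn R to S, flip to black, move to (4,10). |black|=5
Step 4: on WHITE (4,10): turn R to W, flip to black, move to (4,9). |black|=6
Step 5: on BLACK (4,9): turn L to S, flip to white, move to (5,9). |black|=5
Step 6: on WHITE (5,9): turn R to W, flip to black, move to (5,8). |black|=6
Step 7: on WHITE (5,8): turn R to N, flip to black, move to (4,8). |black|=7
Step 8: on WHITE (4,8): turn R to E, flip to black, move to (4,9). |black|=8
Step 9: on WHITE (4,9): turn R to S, flip to black, move to (5,9). |black|=9
Step 10: on BLACK (5,9): turn L to E, flip to white, move to (5,10). |black|=8
Step 11: on WHITE (5,10): turn R to S, flip to black, move to (6,10). |black|=9
Step 12: on WHITE (6,10): turn R to W, flip to black, move to (6,9). |black|=10
Step 13: on WHITE (6,9): turn R to N, flip to black, move to (5,9). |black|=11
Step 14: on WHITE (5,9): turn R to E, flip to black, move to (5,10). |black|=12
Step 15: on BLACK (5,10): turn L to N, flip to white, move to (4,10). |black|=11
Step 16: on BLACK (4,10): turn L to W, flip to white, move to (4,9). |black|=10
Step 17: on BLACK (4,9): turn L to S, flip to white, move to (5,9). |black|=9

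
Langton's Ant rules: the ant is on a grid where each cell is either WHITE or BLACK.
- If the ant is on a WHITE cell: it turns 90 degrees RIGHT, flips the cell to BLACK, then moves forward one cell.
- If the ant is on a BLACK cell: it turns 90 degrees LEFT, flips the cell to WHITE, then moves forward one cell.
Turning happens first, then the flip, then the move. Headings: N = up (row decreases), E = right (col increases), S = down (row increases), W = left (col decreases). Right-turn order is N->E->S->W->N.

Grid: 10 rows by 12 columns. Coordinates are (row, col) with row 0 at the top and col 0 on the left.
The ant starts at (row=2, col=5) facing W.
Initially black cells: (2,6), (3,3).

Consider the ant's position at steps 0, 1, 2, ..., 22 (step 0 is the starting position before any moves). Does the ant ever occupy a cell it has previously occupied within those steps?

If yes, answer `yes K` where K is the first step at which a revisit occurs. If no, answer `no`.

Answer: yes 7

Derivation:
Step 1: on WHITE (2,5): turn R to N, flip to black, move to (1,5). |black|=3 — new cell
Step 2: on WHITE (1,5): turn R to E, flip to black, move to (1,6). |black|=4 — new cell
Step 3: on WHITE (1,6): turn R to S, flip to black, move to (2,6). |black|=5 — new cell
Step 4: on BLACK (2,6): turn L to E, flip to white, move to (2,7). |black|=4 — new cell
Step 5: on WHITE (2,7): turn R to S, flip to black, move to (3,7). |black|=5 — new cell
Step 6: on WHITE (3,7): turn R to W, flip to black, move to (3,6). |black|=6 — new cell
Step 7: on WHITE (3,6): turn R to N, flip to black, move to (2,6). |black|=7 — REVISIT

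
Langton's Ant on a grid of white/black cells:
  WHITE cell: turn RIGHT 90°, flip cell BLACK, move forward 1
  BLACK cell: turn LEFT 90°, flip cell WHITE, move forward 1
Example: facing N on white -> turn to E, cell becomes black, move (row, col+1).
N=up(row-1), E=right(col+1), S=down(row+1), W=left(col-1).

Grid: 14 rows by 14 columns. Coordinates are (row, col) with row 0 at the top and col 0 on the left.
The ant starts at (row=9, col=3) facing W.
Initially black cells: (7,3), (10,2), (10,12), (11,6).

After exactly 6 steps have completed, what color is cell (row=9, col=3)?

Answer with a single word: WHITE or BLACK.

Answer: WHITE

Derivation:
Step 1: on WHITE (9,3): turn R to N, flip to black, move to (8,3). |black|=5
Step 2: on WHITE (8,3): turn R to E, flip to black, move to (8,4). |black|=6
Step 3: on WHITE (8,4): turn R to S, flip to black, move to (9,4). |black|=7
Step 4: on WHITE (9,4): turn R to W, flip to black, move to (9,3). |black|=8
Step 5: on BLACK (9,3): turn L to S, flip to white, move to (10,3). |black|=7
Step 6: on WHITE (10,3): turn R to W, flip to black, move to (10,2). |black|=8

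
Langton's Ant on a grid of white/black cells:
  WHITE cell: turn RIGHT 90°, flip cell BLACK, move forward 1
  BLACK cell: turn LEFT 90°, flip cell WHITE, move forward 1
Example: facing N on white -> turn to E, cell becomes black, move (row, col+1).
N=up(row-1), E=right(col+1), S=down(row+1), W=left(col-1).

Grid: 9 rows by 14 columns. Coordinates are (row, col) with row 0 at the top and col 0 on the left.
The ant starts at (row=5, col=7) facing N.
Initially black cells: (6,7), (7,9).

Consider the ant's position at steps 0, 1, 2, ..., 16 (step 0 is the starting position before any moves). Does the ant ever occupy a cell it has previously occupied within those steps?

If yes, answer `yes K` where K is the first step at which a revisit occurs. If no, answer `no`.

Answer: yes 7

Derivation:
Step 1: on WHITE (5,7): turn R to E, flip to black, move to (5,8). |black|=3 — new cell
Step 2: on WHITE (5,8): turn R to S, flip to black, move to (6,8). |black|=4 — new cell
Step 3: on WHITE (6,8): turn R to W, flip to black, move to (6,7). |black|=5 — new cell
Step 4: on BLACK (6,7): turn L to S, flip to white, move to (7,7). |black|=4 — new cell
Step 5: on WHITE (7,7): turn R to W, flip to black, move to (7,6). |black|=5 — new cell
Step 6: on WHITE (7,6): turn R to N, flip to black, move to (6,6). |black|=6 — new cell
Step 7: on WHITE (6,6): turn R to E, flip to black, move to (6,7). |black|=7 — REVISIT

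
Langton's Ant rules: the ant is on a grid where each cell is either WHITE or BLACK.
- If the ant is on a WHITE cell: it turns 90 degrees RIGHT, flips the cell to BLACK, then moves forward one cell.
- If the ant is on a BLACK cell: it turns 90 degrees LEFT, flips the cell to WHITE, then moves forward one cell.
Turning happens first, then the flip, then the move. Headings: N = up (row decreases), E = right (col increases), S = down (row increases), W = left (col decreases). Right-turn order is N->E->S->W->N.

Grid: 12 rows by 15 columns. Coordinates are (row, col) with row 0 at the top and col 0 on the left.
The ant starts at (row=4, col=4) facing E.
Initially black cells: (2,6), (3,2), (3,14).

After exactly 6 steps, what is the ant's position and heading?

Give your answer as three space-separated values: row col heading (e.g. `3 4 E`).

Answer: 3 5 E

Derivation:
Step 1: on WHITE (4,4): turn R to S, flip to black, move to (5,4). |black|=4
Step 2: on WHITE (5,4): turn R to W, flip to black, move to (5,3). |black|=5
Step 3: on WHITE (5,3): turn R to N, flip to black, move to (4,3). |black|=6
Step 4: on WHITE (4,3): turn R to E, flip to black, move to (4,4). |black|=7
Step 5: on BLACK (4,4): turn L to N, flip to white, move to (3,4). |black|=6
Step 6: on WHITE (3,4): turn R to E, flip to black, move to (3,5). |black|=7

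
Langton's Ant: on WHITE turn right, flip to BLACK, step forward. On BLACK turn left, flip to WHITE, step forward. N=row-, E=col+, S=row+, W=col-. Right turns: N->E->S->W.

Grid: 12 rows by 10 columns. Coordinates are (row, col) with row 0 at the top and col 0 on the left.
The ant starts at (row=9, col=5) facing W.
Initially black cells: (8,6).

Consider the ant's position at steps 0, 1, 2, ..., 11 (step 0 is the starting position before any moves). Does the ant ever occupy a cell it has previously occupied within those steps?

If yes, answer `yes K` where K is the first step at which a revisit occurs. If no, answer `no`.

Step 1: on WHITE (9,5): turn R to N, flip to black, move to (8,5). |black|=2 — new cell
Step 2: on WHITE (8,5): turn R to E, flip to black, move to (8,6). |black|=3 — new cell
Step 3: on BLACK (8,6): turn L to N, flip to white, move to (7,6). |black|=2 — new cell
Step 4: on WHITE (7,6): turn R to E, flip to black, move to (7,7). |black|=3 — new cell
Step 5: on WHITE (7,7): turn R to S, flip to black, move to (8,7). |black|=4 — new cell
Step 6: on WHITE (8,7): turn R to W, flip to black, move to (8,6). |black|=5 — REVISIT

Answer: yes 6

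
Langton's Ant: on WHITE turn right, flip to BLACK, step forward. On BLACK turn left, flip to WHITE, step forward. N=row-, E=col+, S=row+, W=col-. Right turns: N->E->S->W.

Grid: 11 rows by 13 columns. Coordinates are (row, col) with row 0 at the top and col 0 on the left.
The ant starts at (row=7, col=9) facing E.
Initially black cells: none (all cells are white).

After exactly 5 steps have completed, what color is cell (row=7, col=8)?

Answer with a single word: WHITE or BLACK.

Step 1: on WHITE (7,9): turn R to S, flip to black, move to (8,9). |black|=1
Step 2: on WHITE (8,9): turn R to W, flip to black, move to (8,8). |black|=2
Step 3: on WHITE (8,8): turn R to N, flip to black, move to (7,8). |black|=3
Step 4: on WHITE (7,8): turn R to E, flip to black, move to (7,9). |black|=4
Step 5: on BLACK (7,9): turn L to N, flip to white, move to (6,9). |black|=3

Answer: BLACK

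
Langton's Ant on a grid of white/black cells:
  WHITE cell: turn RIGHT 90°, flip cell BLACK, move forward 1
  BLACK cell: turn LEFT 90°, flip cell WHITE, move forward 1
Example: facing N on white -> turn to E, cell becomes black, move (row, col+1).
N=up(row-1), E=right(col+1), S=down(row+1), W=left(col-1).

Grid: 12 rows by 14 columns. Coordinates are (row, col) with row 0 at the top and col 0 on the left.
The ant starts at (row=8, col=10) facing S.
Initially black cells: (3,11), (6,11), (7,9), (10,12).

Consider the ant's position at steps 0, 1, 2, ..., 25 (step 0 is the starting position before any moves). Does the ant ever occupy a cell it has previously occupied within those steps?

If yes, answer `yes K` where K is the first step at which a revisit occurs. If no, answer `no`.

Answer: yes 6

Derivation:
Step 1: on WHITE (8,10): turn R to W, flip to black, move to (8,9). |black|=5 — new cell
Step 2: on WHITE (8,9): turn R to N, flip to black, move to (7,9). |black|=6 — new cell
Step 3: on BLACK (7,9): turn L to W, flip to white, move to (7,8). |black|=5 — new cell
Step 4: on WHITE (7,8): turn R to N, flip to black, move to (6,8). |black|=6 — new cell
Step 5: on WHITE (6,8): turn R to E, flip to black, move to (6,9). |black|=7 — new cell
Step 6: on WHITE (6,9): turn R to S, flip to black, move to (7,9). |black|=8 — REVISIT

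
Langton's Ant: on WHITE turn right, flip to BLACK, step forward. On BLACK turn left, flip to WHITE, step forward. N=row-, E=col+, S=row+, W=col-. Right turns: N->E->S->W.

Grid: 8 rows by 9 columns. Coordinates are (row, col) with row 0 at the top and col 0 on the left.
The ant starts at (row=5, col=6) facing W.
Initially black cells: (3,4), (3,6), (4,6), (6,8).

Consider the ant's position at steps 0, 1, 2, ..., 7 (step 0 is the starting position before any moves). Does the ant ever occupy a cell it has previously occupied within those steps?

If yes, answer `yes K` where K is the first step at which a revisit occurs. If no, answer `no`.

Step 1: on WHITE (5,6): turn R to N, flip to black, move to (4,6). |black|=5 — new cell
Step 2: on BLACK (4,6): turn L to W, flip to white, move to (4,5). |black|=4 — new cell
Step 3: on WHITE (4,5): turn R to N, flip to black, move to (3,5). |black|=5 — new cell
Step 4: on WHITE (3,5): turn R to E, flip to black, move to (3,6). |black|=6 — new cell
Step 5: on BLACK (3,6): turn L to N, flip to white, move to (2,6). |black|=5 — new cell
Step 6: on WHITE (2,6): turn R to E, flip to black, move to (2,7). |black|=6 — new cell
Step 7: on WHITE (2,7): turn R to S, flip to black, move to (3,7). |black|=7 — new cell
No revisit within 7 steps.

Answer: no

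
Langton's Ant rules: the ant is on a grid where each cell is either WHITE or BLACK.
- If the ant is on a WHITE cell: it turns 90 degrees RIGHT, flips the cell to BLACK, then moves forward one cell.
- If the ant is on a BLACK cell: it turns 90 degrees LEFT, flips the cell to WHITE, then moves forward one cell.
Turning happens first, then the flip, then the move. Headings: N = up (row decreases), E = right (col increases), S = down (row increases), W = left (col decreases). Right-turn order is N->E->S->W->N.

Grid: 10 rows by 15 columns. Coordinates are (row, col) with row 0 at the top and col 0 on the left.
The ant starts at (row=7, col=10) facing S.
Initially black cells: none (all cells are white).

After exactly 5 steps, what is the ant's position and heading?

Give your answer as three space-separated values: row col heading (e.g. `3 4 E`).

Step 1: on WHITE (7,10): turn R to W, flip to black, move to (7,9). |black|=1
Step 2: on WHITE (7,9): turn R to N, flip to black, move to (6,9). |black|=2
Step 3: on WHITE (6,9): turn R to E, flip to black, move to (6,10). |black|=3
Step 4: on WHITE (6,10): turn R to S, flip to black, move to (7,10). |black|=4
Step 5: on BLACK (7,10): turn L to E, flip to white, move to (7,11). |black|=3

Answer: 7 11 E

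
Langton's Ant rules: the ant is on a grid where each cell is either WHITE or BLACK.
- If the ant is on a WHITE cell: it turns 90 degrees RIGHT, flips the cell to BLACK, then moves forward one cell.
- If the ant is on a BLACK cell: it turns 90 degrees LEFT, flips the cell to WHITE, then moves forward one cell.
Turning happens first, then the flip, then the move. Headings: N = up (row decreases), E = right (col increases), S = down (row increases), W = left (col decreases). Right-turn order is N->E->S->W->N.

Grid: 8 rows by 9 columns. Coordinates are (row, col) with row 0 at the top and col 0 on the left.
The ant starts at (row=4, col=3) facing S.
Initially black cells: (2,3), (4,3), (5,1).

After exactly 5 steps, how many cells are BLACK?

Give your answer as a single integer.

Step 1: on BLACK (4,3): turn L to E, flip to white, move to (4,4). |black|=2
Step 2: on WHITE (4,4): turn R to S, flip to black, move to (5,4). |black|=3
Step 3: on WHITE (5,4): turn R to W, flip to black, move to (5,3). |black|=4
Step 4: on WHITE (5,3): turn R to N, flip to black, move to (4,3). |black|=5
Step 5: on WHITE (4,3): turn R to E, flip to black, move to (4,4). |black|=6

Answer: 6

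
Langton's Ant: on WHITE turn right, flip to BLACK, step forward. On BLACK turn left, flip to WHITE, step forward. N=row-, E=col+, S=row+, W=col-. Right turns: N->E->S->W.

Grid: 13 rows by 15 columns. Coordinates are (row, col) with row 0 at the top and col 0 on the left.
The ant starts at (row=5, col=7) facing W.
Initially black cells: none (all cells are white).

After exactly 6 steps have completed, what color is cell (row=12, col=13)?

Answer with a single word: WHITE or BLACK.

Answer: WHITE

Derivation:
Step 1: on WHITE (5,7): turn R to N, flip to black, move to (4,7). |black|=1
Step 2: on WHITE (4,7): turn R to E, flip to black, move to (4,8). |black|=2
Step 3: on WHITE (4,8): turn R to S, flip to black, move to (5,8). |black|=3
Step 4: on WHITE (5,8): turn R to W, flip to black, move to (5,7). |black|=4
Step 5: on BLACK (5,7): turn L to S, flip to white, move to (6,7). |black|=3
Step 6: on WHITE (6,7): turn R to W, flip to black, move to (6,6). |black|=4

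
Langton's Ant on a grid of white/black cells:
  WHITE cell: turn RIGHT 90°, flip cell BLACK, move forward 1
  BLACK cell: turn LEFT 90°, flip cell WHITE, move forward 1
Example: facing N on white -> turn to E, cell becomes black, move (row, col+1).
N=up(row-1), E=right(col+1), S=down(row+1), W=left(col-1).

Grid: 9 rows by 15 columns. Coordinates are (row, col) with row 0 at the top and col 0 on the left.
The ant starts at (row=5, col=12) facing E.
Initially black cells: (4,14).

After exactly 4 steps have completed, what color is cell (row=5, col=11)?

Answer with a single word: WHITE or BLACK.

Answer: BLACK

Derivation:
Step 1: on WHITE (5,12): turn R to S, flip to black, move to (6,12). |black|=2
Step 2: on WHITE (6,12): turn R to W, flip to black, move to (6,11). |black|=3
Step 3: on WHITE (6,11): turn R to N, flip to black, move to (5,11). |black|=4
Step 4: on WHITE (5,11): turn R to E, flip to black, move to (5,12). |black|=5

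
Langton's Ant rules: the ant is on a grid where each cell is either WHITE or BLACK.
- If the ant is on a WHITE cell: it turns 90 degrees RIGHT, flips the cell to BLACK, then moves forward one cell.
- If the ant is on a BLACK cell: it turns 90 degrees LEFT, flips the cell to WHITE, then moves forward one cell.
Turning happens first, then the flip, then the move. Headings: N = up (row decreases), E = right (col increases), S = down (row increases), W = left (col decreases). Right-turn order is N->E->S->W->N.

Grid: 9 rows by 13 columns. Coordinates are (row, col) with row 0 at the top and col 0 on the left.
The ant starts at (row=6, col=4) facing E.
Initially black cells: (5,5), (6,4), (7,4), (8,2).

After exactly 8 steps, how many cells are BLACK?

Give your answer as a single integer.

Step 1: on BLACK (6,4): turn L to N, flip to white, move to (5,4). |black|=3
Step 2: on WHITE (5,4): turn R to E, flip to black, move to (5,5). |black|=4
Step 3: on BLACK (5,5): turn L to N, flip to white, move to (4,5). |black|=3
Step 4: on WHITE (4,5): turn R to E, flip to black, move to (4,6). |black|=4
Step 5: on WHITE (4,6): turn R to S, flip to black, move to (5,6). |black|=5
Step 6: on WHITE (5,6): turn R to W, flip to black, move to (5,5). |black|=6
Step 7: on WHITE (5,5): turn R to N, flip to black, move to (4,5). |black|=7
Step 8: on BLACK (4,5): turn L to W, flip to white, move to (4,4). |black|=6

Answer: 6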